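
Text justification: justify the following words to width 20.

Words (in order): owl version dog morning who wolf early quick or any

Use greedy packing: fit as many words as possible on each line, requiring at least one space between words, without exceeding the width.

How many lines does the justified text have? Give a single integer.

Line 1: ['owl', 'version', 'dog'] (min_width=15, slack=5)
Line 2: ['morning', 'who', 'wolf'] (min_width=16, slack=4)
Line 3: ['early', 'quick', 'or', 'any'] (min_width=18, slack=2)
Total lines: 3

Answer: 3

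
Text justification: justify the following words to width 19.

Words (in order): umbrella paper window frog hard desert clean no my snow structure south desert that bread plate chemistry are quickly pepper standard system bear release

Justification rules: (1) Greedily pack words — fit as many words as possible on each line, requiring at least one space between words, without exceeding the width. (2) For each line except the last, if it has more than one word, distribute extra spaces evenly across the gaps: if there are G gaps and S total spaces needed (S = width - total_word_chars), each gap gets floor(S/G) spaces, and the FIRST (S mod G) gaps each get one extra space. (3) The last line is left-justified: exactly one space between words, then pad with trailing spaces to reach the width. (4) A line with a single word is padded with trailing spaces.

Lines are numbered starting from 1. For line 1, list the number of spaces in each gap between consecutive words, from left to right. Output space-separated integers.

Line 1: ['umbrella', 'paper'] (min_width=14, slack=5)
Line 2: ['window', 'frog', 'hard'] (min_width=16, slack=3)
Line 3: ['desert', 'clean', 'no', 'my'] (min_width=18, slack=1)
Line 4: ['snow', 'structure'] (min_width=14, slack=5)
Line 5: ['south', 'desert', 'that'] (min_width=17, slack=2)
Line 6: ['bread', 'plate'] (min_width=11, slack=8)
Line 7: ['chemistry', 'are'] (min_width=13, slack=6)
Line 8: ['quickly', 'pepper'] (min_width=14, slack=5)
Line 9: ['standard', 'system'] (min_width=15, slack=4)
Line 10: ['bear', 'release'] (min_width=12, slack=7)

Answer: 6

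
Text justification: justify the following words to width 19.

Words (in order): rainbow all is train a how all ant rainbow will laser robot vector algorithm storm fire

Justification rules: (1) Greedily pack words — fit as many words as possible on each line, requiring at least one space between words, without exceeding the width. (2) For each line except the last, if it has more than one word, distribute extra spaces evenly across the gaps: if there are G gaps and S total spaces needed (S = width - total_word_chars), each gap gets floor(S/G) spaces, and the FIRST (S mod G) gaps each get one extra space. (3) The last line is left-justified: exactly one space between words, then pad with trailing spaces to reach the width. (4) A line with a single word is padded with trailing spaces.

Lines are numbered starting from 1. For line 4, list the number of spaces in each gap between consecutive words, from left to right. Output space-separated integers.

Answer: 8

Derivation:
Line 1: ['rainbow', 'all', 'is'] (min_width=14, slack=5)
Line 2: ['train', 'a', 'how', 'all', 'ant'] (min_width=19, slack=0)
Line 3: ['rainbow', 'will', 'laser'] (min_width=18, slack=1)
Line 4: ['robot', 'vector'] (min_width=12, slack=7)
Line 5: ['algorithm', 'storm'] (min_width=15, slack=4)
Line 6: ['fire'] (min_width=4, slack=15)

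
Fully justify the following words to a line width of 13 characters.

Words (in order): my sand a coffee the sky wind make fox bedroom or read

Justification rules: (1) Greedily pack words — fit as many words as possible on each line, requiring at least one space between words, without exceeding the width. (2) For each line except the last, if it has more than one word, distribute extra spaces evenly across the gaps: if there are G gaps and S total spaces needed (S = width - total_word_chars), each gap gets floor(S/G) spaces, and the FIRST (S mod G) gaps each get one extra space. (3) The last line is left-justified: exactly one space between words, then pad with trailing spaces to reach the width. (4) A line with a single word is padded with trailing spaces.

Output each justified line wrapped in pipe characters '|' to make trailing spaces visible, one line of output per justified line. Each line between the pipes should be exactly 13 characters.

Line 1: ['my', 'sand', 'a'] (min_width=9, slack=4)
Line 2: ['coffee', 'the'] (min_width=10, slack=3)
Line 3: ['sky', 'wind', 'make'] (min_width=13, slack=0)
Line 4: ['fox', 'bedroom'] (min_width=11, slack=2)
Line 5: ['or', 'read'] (min_width=7, slack=6)

Answer: |my   sand   a|
|coffee    the|
|sky wind make|
|fox   bedroom|
|or read      |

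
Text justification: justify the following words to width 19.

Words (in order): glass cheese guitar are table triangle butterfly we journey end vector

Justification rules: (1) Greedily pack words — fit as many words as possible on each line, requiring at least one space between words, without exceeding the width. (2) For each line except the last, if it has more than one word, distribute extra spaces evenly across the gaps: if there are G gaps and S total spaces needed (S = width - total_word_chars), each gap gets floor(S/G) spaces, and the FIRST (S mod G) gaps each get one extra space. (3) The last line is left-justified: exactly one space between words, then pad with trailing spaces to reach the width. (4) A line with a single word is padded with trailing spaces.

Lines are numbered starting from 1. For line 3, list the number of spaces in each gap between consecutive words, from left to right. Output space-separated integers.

Line 1: ['glass', 'cheese', 'guitar'] (min_width=19, slack=0)
Line 2: ['are', 'table', 'triangle'] (min_width=18, slack=1)
Line 3: ['butterfly', 'we'] (min_width=12, slack=7)
Line 4: ['journey', 'end', 'vector'] (min_width=18, slack=1)

Answer: 8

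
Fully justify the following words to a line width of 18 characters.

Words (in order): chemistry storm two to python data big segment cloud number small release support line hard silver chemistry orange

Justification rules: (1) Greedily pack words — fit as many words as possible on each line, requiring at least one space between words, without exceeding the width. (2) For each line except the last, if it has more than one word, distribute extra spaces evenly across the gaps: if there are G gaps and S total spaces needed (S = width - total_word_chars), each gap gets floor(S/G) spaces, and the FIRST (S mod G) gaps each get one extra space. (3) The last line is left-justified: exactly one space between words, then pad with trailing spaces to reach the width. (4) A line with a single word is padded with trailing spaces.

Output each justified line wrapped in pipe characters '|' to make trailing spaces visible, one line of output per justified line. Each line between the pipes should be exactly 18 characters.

Answer: |chemistry    storm|
|two to python data|
|big  segment cloud|
|number       small|
|release    support|
|line  hard  silver|
|chemistry orange  |

Derivation:
Line 1: ['chemistry', 'storm'] (min_width=15, slack=3)
Line 2: ['two', 'to', 'python', 'data'] (min_width=18, slack=0)
Line 3: ['big', 'segment', 'cloud'] (min_width=17, slack=1)
Line 4: ['number', 'small'] (min_width=12, slack=6)
Line 5: ['release', 'support'] (min_width=15, slack=3)
Line 6: ['line', 'hard', 'silver'] (min_width=16, slack=2)
Line 7: ['chemistry', 'orange'] (min_width=16, slack=2)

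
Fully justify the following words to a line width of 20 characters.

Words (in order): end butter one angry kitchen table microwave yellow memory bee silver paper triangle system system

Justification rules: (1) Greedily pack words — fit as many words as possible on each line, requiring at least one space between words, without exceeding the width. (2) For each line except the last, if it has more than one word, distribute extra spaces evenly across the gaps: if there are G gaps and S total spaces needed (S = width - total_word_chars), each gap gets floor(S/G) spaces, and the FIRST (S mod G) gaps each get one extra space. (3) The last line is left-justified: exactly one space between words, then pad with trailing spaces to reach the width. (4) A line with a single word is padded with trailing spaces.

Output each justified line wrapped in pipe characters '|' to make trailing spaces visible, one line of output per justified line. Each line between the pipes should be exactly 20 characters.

Answer: |end butter one angry|
|kitchen        table|
|microwave     yellow|
|memory   bee  silver|
|paper       triangle|
|system system       |

Derivation:
Line 1: ['end', 'butter', 'one', 'angry'] (min_width=20, slack=0)
Line 2: ['kitchen', 'table'] (min_width=13, slack=7)
Line 3: ['microwave', 'yellow'] (min_width=16, slack=4)
Line 4: ['memory', 'bee', 'silver'] (min_width=17, slack=3)
Line 5: ['paper', 'triangle'] (min_width=14, slack=6)
Line 6: ['system', 'system'] (min_width=13, slack=7)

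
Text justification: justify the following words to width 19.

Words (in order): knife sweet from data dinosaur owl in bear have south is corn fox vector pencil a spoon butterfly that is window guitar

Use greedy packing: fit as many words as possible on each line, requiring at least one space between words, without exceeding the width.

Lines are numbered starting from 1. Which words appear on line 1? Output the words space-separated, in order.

Answer: knife sweet from

Derivation:
Line 1: ['knife', 'sweet', 'from'] (min_width=16, slack=3)
Line 2: ['data', 'dinosaur', 'owl'] (min_width=17, slack=2)
Line 3: ['in', 'bear', 'have', 'south'] (min_width=18, slack=1)
Line 4: ['is', 'corn', 'fox', 'vector'] (min_width=18, slack=1)
Line 5: ['pencil', 'a', 'spoon'] (min_width=14, slack=5)
Line 6: ['butterfly', 'that', 'is'] (min_width=17, slack=2)
Line 7: ['window', 'guitar'] (min_width=13, slack=6)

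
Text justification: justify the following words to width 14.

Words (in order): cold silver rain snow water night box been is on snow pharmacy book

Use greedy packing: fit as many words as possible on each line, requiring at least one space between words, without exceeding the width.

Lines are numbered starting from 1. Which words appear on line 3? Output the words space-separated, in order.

Line 1: ['cold', 'silver'] (min_width=11, slack=3)
Line 2: ['rain', 'snow'] (min_width=9, slack=5)
Line 3: ['water', 'night'] (min_width=11, slack=3)
Line 4: ['box', 'been', 'is', 'on'] (min_width=14, slack=0)
Line 5: ['snow', 'pharmacy'] (min_width=13, slack=1)
Line 6: ['book'] (min_width=4, slack=10)

Answer: water night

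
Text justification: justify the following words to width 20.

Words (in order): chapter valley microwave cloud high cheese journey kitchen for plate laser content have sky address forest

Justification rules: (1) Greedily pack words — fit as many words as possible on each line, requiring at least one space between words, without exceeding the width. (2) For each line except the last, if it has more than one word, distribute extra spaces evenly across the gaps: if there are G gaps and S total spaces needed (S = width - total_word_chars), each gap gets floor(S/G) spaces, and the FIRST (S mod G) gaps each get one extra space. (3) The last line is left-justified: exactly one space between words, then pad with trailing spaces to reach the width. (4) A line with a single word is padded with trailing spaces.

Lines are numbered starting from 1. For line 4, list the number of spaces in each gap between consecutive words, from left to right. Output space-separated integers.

Line 1: ['chapter', 'valley'] (min_width=14, slack=6)
Line 2: ['microwave', 'cloud', 'high'] (min_width=20, slack=0)
Line 3: ['cheese', 'journey'] (min_width=14, slack=6)
Line 4: ['kitchen', 'for', 'plate'] (min_width=17, slack=3)
Line 5: ['laser', 'content', 'have'] (min_width=18, slack=2)
Line 6: ['sky', 'address', 'forest'] (min_width=18, slack=2)

Answer: 3 2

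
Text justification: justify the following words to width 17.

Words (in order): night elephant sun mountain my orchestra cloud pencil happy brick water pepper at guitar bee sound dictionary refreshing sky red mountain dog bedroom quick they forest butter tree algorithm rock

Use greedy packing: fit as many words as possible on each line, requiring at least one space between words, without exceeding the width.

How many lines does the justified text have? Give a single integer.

Line 1: ['night', 'elephant'] (min_width=14, slack=3)
Line 2: ['sun', 'mountain', 'my'] (min_width=15, slack=2)
Line 3: ['orchestra', 'cloud'] (min_width=15, slack=2)
Line 4: ['pencil', 'happy'] (min_width=12, slack=5)
Line 5: ['brick', 'water'] (min_width=11, slack=6)
Line 6: ['pepper', 'at', 'guitar'] (min_width=16, slack=1)
Line 7: ['bee', 'sound'] (min_width=9, slack=8)
Line 8: ['dictionary'] (min_width=10, slack=7)
Line 9: ['refreshing', 'sky'] (min_width=14, slack=3)
Line 10: ['red', 'mountain', 'dog'] (min_width=16, slack=1)
Line 11: ['bedroom', 'quick'] (min_width=13, slack=4)
Line 12: ['they', 'forest'] (min_width=11, slack=6)
Line 13: ['butter', 'tree'] (min_width=11, slack=6)
Line 14: ['algorithm', 'rock'] (min_width=14, slack=3)
Total lines: 14

Answer: 14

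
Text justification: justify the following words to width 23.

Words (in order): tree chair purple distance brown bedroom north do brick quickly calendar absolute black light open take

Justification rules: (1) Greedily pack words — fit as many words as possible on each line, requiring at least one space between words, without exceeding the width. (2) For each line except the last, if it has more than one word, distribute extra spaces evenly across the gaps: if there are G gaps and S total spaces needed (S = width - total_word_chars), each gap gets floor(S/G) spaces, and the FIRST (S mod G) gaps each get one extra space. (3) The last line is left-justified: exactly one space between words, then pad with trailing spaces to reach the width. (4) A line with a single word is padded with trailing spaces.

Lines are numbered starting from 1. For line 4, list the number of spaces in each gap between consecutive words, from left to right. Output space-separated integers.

Line 1: ['tree', 'chair', 'purple'] (min_width=17, slack=6)
Line 2: ['distance', 'brown', 'bedroom'] (min_width=22, slack=1)
Line 3: ['north', 'do', 'brick', 'quickly'] (min_width=22, slack=1)
Line 4: ['calendar', 'absolute', 'black'] (min_width=23, slack=0)
Line 5: ['light', 'open', 'take'] (min_width=15, slack=8)

Answer: 1 1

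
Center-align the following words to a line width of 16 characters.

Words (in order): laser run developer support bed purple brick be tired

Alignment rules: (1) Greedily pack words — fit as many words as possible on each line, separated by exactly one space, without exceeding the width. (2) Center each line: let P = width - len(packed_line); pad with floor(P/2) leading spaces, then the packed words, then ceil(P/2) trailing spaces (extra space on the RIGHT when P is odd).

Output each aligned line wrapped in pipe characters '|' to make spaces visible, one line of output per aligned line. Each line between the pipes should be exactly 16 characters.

Answer: |   laser run    |
|   developer    |
|  support bed   |
|purple brick be |
|     tired      |

Derivation:
Line 1: ['laser', 'run'] (min_width=9, slack=7)
Line 2: ['developer'] (min_width=9, slack=7)
Line 3: ['support', 'bed'] (min_width=11, slack=5)
Line 4: ['purple', 'brick', 'be'] (min_width=15, slack=1)
Line 5: ['tired'] (min_width=5, slack=11)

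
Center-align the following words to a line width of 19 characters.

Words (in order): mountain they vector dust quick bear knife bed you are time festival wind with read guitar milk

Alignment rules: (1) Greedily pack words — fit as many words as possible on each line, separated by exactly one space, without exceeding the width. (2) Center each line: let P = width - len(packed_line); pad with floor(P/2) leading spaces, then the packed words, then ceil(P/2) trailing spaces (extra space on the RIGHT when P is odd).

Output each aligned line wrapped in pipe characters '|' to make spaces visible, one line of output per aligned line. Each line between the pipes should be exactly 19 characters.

Line 1: ['mountain', 'they'] (min_width=13, slack=6)
Line 2: ['vector', 'dust', 'quick'] (min_width=17, slack=2)
Line 3: ['bear', 'knife', 'bed', 'you'] (min_width=18, slack=1)
Line 4: ['are', 'time', 'festival'] (min_width=17, slack=2)
Line 5: ['wind', 'with', 'read'] (min_width=14, slack=5)
Line 6: ['guitar', 'milk'] (min_width=11, slack=8)

Answer: |   mountain they   |
| vector dust quick |
|bear knife bed you |
| are time festival |
|  wind with read   |
|    guitar milk    |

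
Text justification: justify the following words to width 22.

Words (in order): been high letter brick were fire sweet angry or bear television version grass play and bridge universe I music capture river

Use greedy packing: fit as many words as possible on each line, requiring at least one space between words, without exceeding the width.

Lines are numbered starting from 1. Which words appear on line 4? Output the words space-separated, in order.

Answer: version grass play and

Derivation:
Line 1: ['been', 'high', 'letter', 'brick'] (min_width=22, slack=0)
Line 2: ['were', 'fire', 'sweet', 'angry'] (min_width=21, slack=1)
Line 3: ['or', 'bear', 'television'] (min_width=18, slack=4)
Line 4: ['version', 'grass', 'play', 'and'] (min_width=22, slack=0)
Line 5: ['bridge', 'universe', 'I'] (min_width=17, slack=5)
Line 6: ['music', 'capture', 'river'] (min_width=19, slack=3)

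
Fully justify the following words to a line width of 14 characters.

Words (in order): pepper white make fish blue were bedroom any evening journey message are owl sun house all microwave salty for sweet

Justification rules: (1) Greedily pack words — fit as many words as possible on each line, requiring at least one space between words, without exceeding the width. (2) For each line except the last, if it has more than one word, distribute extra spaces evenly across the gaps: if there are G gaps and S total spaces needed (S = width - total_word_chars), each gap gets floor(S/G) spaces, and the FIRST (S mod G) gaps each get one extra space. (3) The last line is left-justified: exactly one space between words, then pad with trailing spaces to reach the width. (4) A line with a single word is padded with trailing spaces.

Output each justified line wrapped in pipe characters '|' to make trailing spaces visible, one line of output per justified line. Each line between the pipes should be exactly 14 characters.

Answer: |pepper   white|
|make fish blue|
|were   bedroom|
|any    evening|
|journey       |
|message    are|
|owl  sun house|
|all  microwave|
|salty      for|
|sweet         |

Derivation:
Line 1: ['pepper', 'white'] (min_width=12, slack=2)
Line 2: ['make', 'fish', 'blue'] (min_width=14, slack=0)
Line 3: ['were', 'bedroom'] (min_width=12, slack=2)
Line 4: ['any', 'evening'] (min_width=11, slack=3)
Line 5: ['journey'] (min_width=7, slack=7)
Line 6: ['message', 'are'] (min_width=11, slack=3)
Line 7: ['owl', 'sun', 'house'] (min_width=13, slack=1)
Line 8: ['all', 'microwave'] (min_width=13, slack=1)
Line 9: ['salty', 'for'] (min_width=9, slack=5)
Line 10: ['sweet'] (min_width=5, slack=9)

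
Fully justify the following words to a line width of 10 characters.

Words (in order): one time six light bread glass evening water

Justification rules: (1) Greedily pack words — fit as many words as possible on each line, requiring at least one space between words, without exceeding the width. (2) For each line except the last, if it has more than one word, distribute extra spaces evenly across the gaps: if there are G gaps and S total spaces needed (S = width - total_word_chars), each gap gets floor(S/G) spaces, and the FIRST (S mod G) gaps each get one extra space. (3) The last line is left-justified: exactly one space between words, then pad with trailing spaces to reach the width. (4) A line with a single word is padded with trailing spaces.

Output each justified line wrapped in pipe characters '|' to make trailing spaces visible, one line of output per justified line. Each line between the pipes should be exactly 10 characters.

Answer: |one   time|
|six  light|
|bread     |
|glass     |
|evening   |
|water     |

Derivation:
Line 1: ['one', 'time'] (min_width=8, slack=2)
Line 2: ['six', 'light'] (min_width=9, slack=1)
Line 3: ['bread'] (min_width=5, slack=5)
Line 4: ['glass'] (min_width=5, slack=5)
Line 5: ['evening'] (min_width=7, slack=3)
Line 6: ['water'] (min_width=5, slack=5)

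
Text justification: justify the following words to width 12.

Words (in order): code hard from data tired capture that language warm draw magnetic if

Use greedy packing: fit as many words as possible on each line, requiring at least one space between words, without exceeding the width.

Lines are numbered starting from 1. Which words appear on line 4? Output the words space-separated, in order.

Answer: capture that

Derivation:
Line 1: ['code', 'hard'] (min_width=9, slack=3)
Line 2: ['from', 'data'] (min_width=9, slack=3)
Line 3: ['tired'] (min_width=5, slack=7)
Line 4: ['capture', 'that'] (min_width=12, slack=0)
Line 5: ['language'] (min_width=8, slack=4)
Line 6: ['warm', 'draw'] (min_width=9, slack=3)
Line 7: ['magnetic', 'if'] (min_width=11, slack=1)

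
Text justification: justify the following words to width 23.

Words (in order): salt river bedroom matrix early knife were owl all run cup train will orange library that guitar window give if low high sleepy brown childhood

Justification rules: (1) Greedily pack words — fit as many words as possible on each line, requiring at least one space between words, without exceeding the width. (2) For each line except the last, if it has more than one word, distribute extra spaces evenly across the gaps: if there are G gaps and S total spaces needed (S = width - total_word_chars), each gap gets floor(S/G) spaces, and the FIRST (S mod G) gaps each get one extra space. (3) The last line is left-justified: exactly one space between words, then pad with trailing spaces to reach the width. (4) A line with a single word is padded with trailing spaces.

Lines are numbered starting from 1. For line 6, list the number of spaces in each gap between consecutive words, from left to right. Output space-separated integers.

Line 1: ['salt', 'river', 'bedroom'] (min_width=18, slack=5)
Line 2: ['matrix', 'early', 'knife', 'were'] (min_width=23, slack=0)
Line 3: ['owl', 'all', 'run', 'cup', 'train'] (min_width=21, slack=2)
Line 4: ['will', 'orange', 'library'] (min_width=19, slack=4)
Line 5: ['that', 'guitar', 'window', 'give'] (min_width=23, slack=0)
Line 6: ['if', 'low', 'high', 'sleepy'] (min_width=18, slack=5)
Line 7: ['brown', 'childhood'] (min_width=15, slack=8)

Answer: 3 3 2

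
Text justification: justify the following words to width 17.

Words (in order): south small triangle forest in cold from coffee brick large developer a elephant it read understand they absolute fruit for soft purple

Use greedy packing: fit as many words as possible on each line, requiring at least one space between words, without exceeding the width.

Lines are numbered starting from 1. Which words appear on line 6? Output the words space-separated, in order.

Answer: elephant it read

Derivation:
Line 1: ['south', 'small'] (min_width=11, slack=6)
Line 2: ['triangle', 'forest'] (min_width=15, slack=2)
Line 3: ['in', 'cold', 'from'] (min_width=12, slack=5)
Line 4: ['coffee', 'brick'] (min_width=12, slack=5)
Line 5: ['large', 'developer', 'a'] (min_width=17, slack=0)
Line 6: ['elephant', 'it', 'read'] (min_width=16, slack=1)
Line 7: ['understand', 'they'] (min_width=15, slack=2)
Line 8: ['absolute', 'fruit'] (min_width=14, slack=3)
Line 9: ['for', 'soft', 'purple'] (min_width=15, slack=2)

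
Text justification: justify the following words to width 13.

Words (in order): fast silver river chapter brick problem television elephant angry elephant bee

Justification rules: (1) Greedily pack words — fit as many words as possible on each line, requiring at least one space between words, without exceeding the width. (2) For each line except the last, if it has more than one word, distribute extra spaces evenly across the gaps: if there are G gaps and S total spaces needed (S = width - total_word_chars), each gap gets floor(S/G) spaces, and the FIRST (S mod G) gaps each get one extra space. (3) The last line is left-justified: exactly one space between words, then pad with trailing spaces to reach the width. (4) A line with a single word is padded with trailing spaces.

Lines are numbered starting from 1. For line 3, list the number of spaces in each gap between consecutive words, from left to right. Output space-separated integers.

Answer: 1

Derivation:
Line 1: ['fast', 'silver'] (min_width=11, slack=2)
Line 2: ['river', 'chapter'] (min_width=13, slack=0)
Line 3: ['brick', 'problem'] (min_width=13, slack=0)
Line 4: ['television'] (min_width=10, slack=3)
Line 5: ['elephant'] (min_width=8, slack=5)
Line 6: ['angry'] (min_width=5, slack=8)
Line 7: ['elephant', 'bee'] (min_width=12, slack=1)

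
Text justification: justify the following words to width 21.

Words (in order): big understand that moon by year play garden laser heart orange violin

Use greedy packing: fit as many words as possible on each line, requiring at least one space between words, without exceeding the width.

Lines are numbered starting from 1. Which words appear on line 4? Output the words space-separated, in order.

Answer: orange violin

Derivation:
Line 1: ['big', 'understand', 'that'] (min_width=19, slack=2)
Line 2: ['moon', 'by', 'year', 'play'] (min_width=17, slack=4)
Line 3: ['garden', 'laser', 'heart'] (min_width=18, slack=3)
Line 4: ['orange', 'violin'] (min_width=13, slack=8)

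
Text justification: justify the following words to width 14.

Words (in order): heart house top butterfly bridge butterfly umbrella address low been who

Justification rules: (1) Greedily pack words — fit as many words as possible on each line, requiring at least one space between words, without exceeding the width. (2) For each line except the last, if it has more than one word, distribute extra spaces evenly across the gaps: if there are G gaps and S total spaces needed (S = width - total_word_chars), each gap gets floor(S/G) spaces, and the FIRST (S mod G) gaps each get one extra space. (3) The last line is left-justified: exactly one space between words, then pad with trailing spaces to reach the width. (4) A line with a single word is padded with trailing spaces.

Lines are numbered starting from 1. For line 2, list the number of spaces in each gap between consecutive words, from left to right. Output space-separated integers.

Answer: 2

Derivation:
Line 1: ['heart', 'house'] (min_width=11, slack=3)
Line 2: ['top', 'butterfly'] (min_width=13, slack=1)
Line 3: ['bridge'] (min_width=6, slack=8)
Line 4: ['butterfly'] (min_width=9, slack=5)
Line 5: ['umbrella'] (min_width=8, slack=6)
Line 6: ['address', 'low'] (min_width=11, slack=3)
Line 7: ['been', 'who'] (min_width=8, slack=6)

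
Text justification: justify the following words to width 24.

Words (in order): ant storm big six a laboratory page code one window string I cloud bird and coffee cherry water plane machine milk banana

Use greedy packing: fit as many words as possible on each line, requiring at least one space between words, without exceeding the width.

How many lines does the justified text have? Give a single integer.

Answer: 6

Derivation:
Line 1: ['ant', 'storm', 'big', 'six', 'a'] (min_width=19, slack=5)
Line 2: ['laboratory', 'page', 'code', 'one'] (min_width=24, slack=0)
Line 3: ['window', 'string', 'I', 'cloud'] (min_width=21, slack=3)
Line 4: ['bird', 'and', 'coffee', 'cherry'] (min_width=22, slack=2)
Line 5: ['water', 'plane', 'machine', 'milk'] (min_width=24, slack=0)
Line 6: ['banana'] (min_width=6, slack=18)
Total lines: 6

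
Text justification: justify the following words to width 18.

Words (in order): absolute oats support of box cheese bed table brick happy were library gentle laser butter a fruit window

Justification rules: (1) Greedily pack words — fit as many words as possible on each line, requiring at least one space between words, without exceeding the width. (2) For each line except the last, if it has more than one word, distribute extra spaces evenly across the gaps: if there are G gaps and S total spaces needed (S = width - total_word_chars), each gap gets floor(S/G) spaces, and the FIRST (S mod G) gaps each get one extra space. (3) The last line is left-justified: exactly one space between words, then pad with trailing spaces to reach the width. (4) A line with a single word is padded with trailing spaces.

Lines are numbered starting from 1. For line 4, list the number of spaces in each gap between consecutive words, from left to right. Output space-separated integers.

Line 1: ['absolute', 'oats'] (min_width=13, slack=5)
Line 2: ['support', 'of', 'box'] (min_width=14, slack=4)
Line 3: ['cheese', 'bed', 'table'] (min_width=16, slack=2)
Line 4: ['brick', 'happy', 'were'] (min_width=16, slack=2)
Line 5: ['library', 'gentle'] (min_width=14, slack=4)
Line 6: ['laser', 'butter', 'a'] (min_width=14, slack=4)
Line 7: ['fruit', 'window'] (min_width=12, slack=6)

Answer: 2 2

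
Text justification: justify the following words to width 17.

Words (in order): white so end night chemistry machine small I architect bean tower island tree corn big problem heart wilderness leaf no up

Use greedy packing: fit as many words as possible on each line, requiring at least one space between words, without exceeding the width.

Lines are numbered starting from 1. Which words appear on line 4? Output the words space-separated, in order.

Answer: architect bean

Derivation:
Line 1: ['white', 'so', 'end'] (min_width=12, slack=5)
Line 2: ['night', 'chemistry'] (min_width=15, slack=2)
Line 3: ['machine', 'small', 'I'] (min_width=15, slack=2)
Line 4: ['architect', 'bean'] (min_width=14, slack=3)
Line 5: ['tower', 'island', 'tree'] (min_width=17, slack=0)
Line 6: ['corn', 'big', 'problem'] (min_width=16, slack=1)
Line 7: ['heart', 'wilderness'] (min_width=16, slack=1)
Line 8: ['leaf', 'no', 'up'] (min_width=10, slack=7)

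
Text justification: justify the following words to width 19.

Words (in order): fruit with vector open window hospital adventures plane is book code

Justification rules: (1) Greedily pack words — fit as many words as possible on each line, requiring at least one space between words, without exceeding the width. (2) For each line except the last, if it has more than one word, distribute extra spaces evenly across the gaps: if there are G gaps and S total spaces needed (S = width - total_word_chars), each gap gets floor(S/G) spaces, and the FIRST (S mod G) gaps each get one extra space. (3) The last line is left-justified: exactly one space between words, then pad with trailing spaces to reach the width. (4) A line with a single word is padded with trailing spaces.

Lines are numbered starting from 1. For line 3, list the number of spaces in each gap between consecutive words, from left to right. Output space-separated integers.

Line 1: ['fruit', 'with', 'vector'] (min_width=17, slack=2)
Line 2: ['open', 'window'] (min_width=11, slack=8)
Line 3: ['hospital', 'adventures'] (min_width=19, slack=0)
Line 4: ['plane', 'is', 'book', 'code'] (min_width=18, slack=1)

Answer: 1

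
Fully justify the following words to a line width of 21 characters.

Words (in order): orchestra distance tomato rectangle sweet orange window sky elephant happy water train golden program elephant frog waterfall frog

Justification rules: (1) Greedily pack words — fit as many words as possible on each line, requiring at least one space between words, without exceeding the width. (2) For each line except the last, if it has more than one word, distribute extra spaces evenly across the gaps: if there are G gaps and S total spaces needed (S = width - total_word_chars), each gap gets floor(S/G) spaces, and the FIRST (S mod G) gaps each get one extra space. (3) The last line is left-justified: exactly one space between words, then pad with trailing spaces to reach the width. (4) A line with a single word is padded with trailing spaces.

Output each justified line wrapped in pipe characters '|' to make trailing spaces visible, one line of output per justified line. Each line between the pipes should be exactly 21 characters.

Line 1: ['orchestra', 'distance'] (min_width=18, slack=3)
Line 2: ['tomato', 'rectangle'] (min_width=16, slack=5)
Line 3: ['sweet', 'orange', 'window'] (min_width=19, slack=2)
Line 4: ['sky', 'elephant', 'happy'] (min_width=18, slack=3)
Line 5: ['water', 'train', 'golden'] (min_width=18, slack=3)
Line 6: ['program', 'elephant', 'frog'] (min_width=21, slack=0)
Line 7: ['waterfall', 'frog'] (min_width=14, slack=7)

Answer: |orchestra    distance|
|tomato      rectangle|
|sweet  orange  window|
|sky   elephant  happy|
|water   train  golden|
|program elephant frog|
|waterfall frog       |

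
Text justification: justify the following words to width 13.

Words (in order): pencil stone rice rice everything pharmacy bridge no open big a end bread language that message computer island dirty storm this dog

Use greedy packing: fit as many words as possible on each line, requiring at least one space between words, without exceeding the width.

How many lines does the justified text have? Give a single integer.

Line 1: ['pencil', 'stone'] (min_width=12, slack=1)
Line 2: ['rice', 'rice'] (min_width=9, slack=4)
Line 3: ['everything'] (min_width=10, slack=3)
Line 4: ['pharmacy'] (min_width=8, slack=5)
Line 5: ['bridge', 'no'] (min_width=9, slack=4)
Line 6: ['open', 'big', 'a'] (min_width=10, slack=3)
Line 7: ['end', 'bread'] (min_width=9, slack=4)
Line 8: ['language', 'that'] (min_width=13, slack=0)
Line 9: ['message'] (min_width=7, slack=6)
Line 10: ['computer'] (min_width=8, slack=5)
Line 11: ['island', 'dirty'] (min_width=12, slack=1)
Line 12: ['storm', 'this'] (min_width=10, slack=3)
Line 13: ['dog'] (min_width=3, slack=10)
Total lines: 13

Answer: 13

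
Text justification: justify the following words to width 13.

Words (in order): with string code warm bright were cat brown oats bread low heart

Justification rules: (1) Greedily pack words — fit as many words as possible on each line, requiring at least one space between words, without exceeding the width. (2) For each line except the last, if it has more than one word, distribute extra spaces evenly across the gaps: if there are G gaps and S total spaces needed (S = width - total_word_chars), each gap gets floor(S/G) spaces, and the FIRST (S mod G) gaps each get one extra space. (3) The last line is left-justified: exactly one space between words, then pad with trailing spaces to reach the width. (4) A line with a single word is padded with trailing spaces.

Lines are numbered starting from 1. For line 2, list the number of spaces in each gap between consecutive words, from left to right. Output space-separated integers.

Answer: 5

Derivation:
Line 1: ['with', 'string'] (min_width=11, slack=2)
Line 2: ['code', 'warm'] (min_width=9, slack=4)
Line 3: ['bright', 'were'] (min_width=11, slack=2)
Line 4: ['cat', 'brown'] (min_width=9, slack=4)
Line 5: ['oats', 'bread'] (min_width=10, slack=3)
Line 6: ['low', 'heart'] (min_width=9, slack=4)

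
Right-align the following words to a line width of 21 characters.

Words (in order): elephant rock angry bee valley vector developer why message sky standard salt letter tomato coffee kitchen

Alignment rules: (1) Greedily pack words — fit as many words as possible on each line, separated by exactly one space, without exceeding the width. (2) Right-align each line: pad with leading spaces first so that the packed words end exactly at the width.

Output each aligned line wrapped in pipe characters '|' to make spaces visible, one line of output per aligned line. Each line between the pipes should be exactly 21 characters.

Line 1: ['elephant', 'rock', 'angry'] (min_width=19, slack=2)
Line 2: ['bee', 'valley', 'vector'] (min_width=17, slack=4)
Line 3: ['developer', 'why', 'message'] (min_width=21, slack=0)
Line 4: ['sky', 'standard', 'salt'] (min_width=17, slack=4)
Line 5: ['letter', 'tomato', 'coffee'] (min_width=20, slack=1)
Line 6: ['kitchen'] (min_width=7, slack=14)

Answer: |  elephant rock angry|
|    bee valley vector|
|developer why message|
|    sky standard salt|
| letter tomato coffee|
|              kitchen|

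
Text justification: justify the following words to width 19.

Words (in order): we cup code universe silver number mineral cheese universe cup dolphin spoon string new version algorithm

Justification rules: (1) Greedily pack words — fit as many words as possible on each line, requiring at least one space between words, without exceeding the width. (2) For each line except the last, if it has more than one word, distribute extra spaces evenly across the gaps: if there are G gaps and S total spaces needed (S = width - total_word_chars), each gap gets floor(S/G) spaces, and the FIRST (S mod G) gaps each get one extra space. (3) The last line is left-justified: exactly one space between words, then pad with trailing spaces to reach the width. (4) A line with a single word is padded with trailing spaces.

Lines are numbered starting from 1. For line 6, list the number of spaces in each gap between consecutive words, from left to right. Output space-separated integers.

Answer: 2 1

Derivation:
Line 1: ['we', 'cup', 'code'] (min_width=11, slack=8)
Line 2: ['universe', 'silver'] (min_width=15, slack=4)
Line 3: ['number', 'mineral'] (min_width=14, slack=5)
Line 4: ['cheese', 'universe', 'cup'] (min_width=19, slack=0)
Line 5: ['dolphin', 'spoon'] (min_width=13, slack=6)
Line 6: ['string', 'new', 'version'] (min_width=18, slack=1)
Line 7: ['algorithm'] (min_width=9, slack=10)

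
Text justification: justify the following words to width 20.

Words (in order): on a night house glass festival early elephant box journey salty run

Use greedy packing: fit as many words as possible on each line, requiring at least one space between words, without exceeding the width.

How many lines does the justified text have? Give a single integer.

Answer: 4

Derivation:
Line 1: ['on', 'a', 'night', 'house'] (min_width=16, slack=4)
Line 2: ['glass', 'festival', 'early'] (min_width=20, slack=0)
Line 3: ['elephant', 'box', 'journey'] (min_width=20, slack=0)
Line 4: ['salty', 'run'] (min_width=9, slack=11)
Total lines: 4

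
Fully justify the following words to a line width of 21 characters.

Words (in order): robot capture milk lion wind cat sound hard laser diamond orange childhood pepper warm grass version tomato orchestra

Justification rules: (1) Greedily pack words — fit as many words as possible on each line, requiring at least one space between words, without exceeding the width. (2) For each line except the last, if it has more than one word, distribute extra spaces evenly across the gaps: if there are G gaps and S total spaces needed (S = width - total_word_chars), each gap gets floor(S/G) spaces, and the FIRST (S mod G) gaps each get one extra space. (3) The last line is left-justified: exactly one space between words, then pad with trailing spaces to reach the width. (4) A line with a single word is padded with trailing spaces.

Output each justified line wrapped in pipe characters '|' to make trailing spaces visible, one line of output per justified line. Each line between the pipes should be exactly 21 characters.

Line 1: ['robot', 'capture', 'milk'] (min_width=18, slack=3)
Line 2: ['lion', 'wind', 'cat', 'sound'] (min_width=19, slack=2)
Line 3: ['hard', 'laser', 'diamond'] (min_width=18, slack=3)
Line 4: ['orange', 'childhood'] (min_width=16, slack=5)
Line 5: ['pepper', 'warm', 'grass'] (min_width=17, slack=4)
Line 6: ['version', 'tomato'] (min_width=14, slack=7)
Line 7: ['orchestra'] (min_width=9, slack=12)

Answer: |robot   capture  milk|
|lion  wind  cat sound|
|hard   laser  diamond|
|orange      childhood|
|pepper   warm   grass|
|version        tomato|
|orchestra            |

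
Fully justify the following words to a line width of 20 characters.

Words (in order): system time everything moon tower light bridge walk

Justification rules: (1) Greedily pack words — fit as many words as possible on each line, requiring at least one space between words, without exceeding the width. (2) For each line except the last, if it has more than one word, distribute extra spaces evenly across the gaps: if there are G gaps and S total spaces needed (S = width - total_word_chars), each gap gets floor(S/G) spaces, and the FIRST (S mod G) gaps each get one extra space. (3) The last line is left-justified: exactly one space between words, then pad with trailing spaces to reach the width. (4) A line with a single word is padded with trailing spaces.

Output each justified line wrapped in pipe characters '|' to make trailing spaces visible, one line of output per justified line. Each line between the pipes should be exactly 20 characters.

Answer: |system          time|
|everything      moon|
|tower  light  bridge|
|walk                |

Derivation:
Line 1: ['system', 'time'] (min_width=11, slack=9)
Line 2: ['everything', 'moon'] (min_width=15, slack=5)
Line 3: ['tower', 'light', 'bridge'] (min_width=18, slack=2)
Line 4: ['walk'] (min_width=4, slack=16)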